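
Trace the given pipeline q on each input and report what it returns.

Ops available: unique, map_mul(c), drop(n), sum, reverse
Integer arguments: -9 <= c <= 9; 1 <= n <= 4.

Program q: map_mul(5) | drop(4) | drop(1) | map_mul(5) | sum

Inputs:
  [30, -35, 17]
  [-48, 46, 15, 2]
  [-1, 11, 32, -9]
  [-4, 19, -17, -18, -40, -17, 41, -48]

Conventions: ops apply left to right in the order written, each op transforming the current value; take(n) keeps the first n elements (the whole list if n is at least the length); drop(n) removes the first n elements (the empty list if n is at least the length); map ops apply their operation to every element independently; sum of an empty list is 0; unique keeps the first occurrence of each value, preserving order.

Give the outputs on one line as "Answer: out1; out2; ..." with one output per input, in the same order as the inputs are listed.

Execution, op by op:
  [30, -35, 17] -> [150, -175, 85] -> [] -> [] -> [] -> 0
  [-48, 46, 15, 2] -> [-240, 230, 75, 10] -> [] -> [] -> [] -> 0
  [-1, 11, 32, -9] -> [-5, 55, 160, -45] -> [] -> [] -> [] -> 0
  [-4, 19, -17, -18, -40, -17, 41, -48] -> [-20, 95, -85, -90, -200, -85, 205, -240] -> [-200, -85, 205, -240] -> [-85, 205, -240] -> [-425, 1025, -1200] -> -600

0; 0; 0; -600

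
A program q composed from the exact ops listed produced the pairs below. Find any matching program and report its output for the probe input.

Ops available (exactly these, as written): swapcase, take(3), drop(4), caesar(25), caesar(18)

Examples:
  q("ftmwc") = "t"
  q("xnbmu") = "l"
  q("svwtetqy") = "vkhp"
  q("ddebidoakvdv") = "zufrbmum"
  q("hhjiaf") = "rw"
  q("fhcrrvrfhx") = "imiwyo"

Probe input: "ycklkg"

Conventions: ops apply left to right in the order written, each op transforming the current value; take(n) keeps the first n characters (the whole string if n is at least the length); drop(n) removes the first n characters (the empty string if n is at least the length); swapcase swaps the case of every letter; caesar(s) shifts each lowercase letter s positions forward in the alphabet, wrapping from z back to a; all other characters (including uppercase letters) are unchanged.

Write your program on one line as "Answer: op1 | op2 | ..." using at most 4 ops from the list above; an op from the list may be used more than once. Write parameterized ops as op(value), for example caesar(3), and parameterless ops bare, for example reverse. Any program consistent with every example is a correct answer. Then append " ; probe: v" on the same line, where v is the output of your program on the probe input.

caesar(25) | drop(4) | caesar(18) ; probe: "bx"

Check, running the answer program on each example:
  "ftmwc" -> "eslvb" -> "b" -> "t"
  "xnbmu" -> "wmalt" -> "t" -> "l"
  "svwtetqy" -> "ruvsdspx" -> "dspx" -> "vkhp"
  "ddebidoakvdv" -> "ccdahcnzjucu" -> "hcnzjucu" -> "zufrbmum"
  "hhjiaf" -> "ggihze" -> "ze" -> "rw"
  "fhcrrvrfhx" -> "egbqquqegw" -> "quqegw" -> "imiwyo"
  probe: "ycklkg" -> "xbjkjf" -> "jf" -> "bx"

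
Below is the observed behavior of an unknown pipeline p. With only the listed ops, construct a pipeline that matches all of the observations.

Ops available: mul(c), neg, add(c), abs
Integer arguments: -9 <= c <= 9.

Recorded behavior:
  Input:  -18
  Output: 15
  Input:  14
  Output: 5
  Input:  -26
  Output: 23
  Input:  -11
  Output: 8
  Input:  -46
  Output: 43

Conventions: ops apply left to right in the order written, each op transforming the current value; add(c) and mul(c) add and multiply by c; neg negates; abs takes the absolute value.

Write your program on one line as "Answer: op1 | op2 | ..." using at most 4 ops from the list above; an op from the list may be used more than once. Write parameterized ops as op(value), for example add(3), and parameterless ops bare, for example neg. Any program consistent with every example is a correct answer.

add(-3) | abs | add(-6)

Check, running the answer program on each example:
  -18 -> -21 -> 21 -> 15
  14 -> 11 -> 11 -> 5
  -26 -> -29 -> 29 -> 23
  -11 -> -14 -> 14 -> 8
  -46 -> -49 -> 49 -> 43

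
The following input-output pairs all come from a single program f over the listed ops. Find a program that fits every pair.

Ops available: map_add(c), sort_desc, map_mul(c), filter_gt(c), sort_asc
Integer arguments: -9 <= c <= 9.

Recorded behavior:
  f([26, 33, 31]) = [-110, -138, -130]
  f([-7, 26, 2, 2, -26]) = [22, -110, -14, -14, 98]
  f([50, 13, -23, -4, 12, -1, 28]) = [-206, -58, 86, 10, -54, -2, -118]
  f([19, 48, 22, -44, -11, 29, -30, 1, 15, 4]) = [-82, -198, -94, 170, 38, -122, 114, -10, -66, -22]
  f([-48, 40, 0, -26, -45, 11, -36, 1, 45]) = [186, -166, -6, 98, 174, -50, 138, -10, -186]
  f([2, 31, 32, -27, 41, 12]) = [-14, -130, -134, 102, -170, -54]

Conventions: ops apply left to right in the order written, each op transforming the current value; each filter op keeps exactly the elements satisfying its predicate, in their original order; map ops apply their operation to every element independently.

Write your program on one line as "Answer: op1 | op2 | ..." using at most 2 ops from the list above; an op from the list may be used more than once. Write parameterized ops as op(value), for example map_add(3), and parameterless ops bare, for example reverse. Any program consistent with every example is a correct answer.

map_mul(-4) | map_add(-6)

Check, running the answer program on each example:
  [26, 33, 31] -> [-104, -132, -124] -> [-110, -138, -130]
  [-7, 26, 2, 2, -26] -> [28, -104, -8, -8, 104] -> [22, -110, -14, -14, 98]
  [50, 13, -23, -4, 12, -1, 28] -> [-200, -52, 92, 16, -48, 4, -112] -> [-206, -58, 86, 10, -54, -2, -118]
  [19, 48, 22, -44, -11, 29, -30, 1, 15, 4] -> [-76, -192, -88, 176, 44, -116, 120, -4, -60, -16] -> [-82, -198, -94, 170, 38, -122, 114, -10, -66, -22]
  [-48, 40, 0, -26, -45, 11, -36, 1, 45] -> [192, -160, 0, 104, 180, -44, 144, -4, -180] -> [186, -166, -6, 98, 174, -50, 138, -10, -186]
  [2, 31, 32, -27, 41, 12] -> [-8, -124, -128, 108, -164, -48] -> [-14, -130, -134, 102, -170, -54]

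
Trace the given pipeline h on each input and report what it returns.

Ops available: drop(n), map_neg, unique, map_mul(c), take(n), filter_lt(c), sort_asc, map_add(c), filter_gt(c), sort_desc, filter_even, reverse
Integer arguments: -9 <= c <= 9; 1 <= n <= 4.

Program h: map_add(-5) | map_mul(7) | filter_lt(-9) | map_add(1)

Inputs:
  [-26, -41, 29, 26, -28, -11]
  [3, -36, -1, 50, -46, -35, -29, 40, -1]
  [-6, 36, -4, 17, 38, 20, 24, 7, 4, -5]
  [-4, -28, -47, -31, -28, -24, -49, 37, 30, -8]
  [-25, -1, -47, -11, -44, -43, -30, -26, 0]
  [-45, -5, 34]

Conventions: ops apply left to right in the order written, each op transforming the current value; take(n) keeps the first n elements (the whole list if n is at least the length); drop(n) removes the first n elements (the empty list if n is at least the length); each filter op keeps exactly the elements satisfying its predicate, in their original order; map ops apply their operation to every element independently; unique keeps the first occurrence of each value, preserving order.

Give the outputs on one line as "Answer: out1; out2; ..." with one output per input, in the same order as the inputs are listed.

[-216, -321, -230, -111]; [-13, -286, -41, -356, -279, -237, -41]; [-76, -62, -69]; [-62, -230, -363, -251, -230, -202, -377, -90]; [-209, -41, -363, -111, -342, -335, -244, -216, -34]; [-349, -69]

Execution, op by op:
  [-26, -41, 29, 26, -28, -11] -> [-31, -46, 24, 21, -33, -16] -> [-217, -322, 168, 147, -231, -112] -> [-217, -322, -231, -112] -> [-216, -321, -230, -111]
  [3, -36, -1, 50, -46, -35, -29, 40, -1] -> [-2, -41, -6, 45, -51, -40, -34, 35, -6] -> [-14, -287, -42, 315, -357, -280, -238, 245, -42] -> [-14, -287, -42, -357, -280, -238, -42] -> [-13, -286, -41, -356, -279, -237, -41]
  [-6, 36, -4, 17, 38, 20, 24, 7, 4, -5] -> [-11, 31, -9, 12, 33, 15, 19, 2, -1, -10] -> [-77, 217, -63, 84, 231, 105, 133, 14, -7, -70] -> [-77, -63, -70] -> [-76, -62, -69]
  [-4, -28, -47, -31, -28, -24, -49, 37, 30, -8] -> [-9, -33, -52, -36, -33, -29, -54, 32, 25, -13] -> [-63, -231, -364, -252, -231, -203, -378, 224, 175, -91] -> [-63, -231, -364, -252, -231, -203, -378, -91] -> [-62, -230, -363, -251, -230, -202, -377, -90]
  [-25, -1, -47, -11, -44, -43, -30, -26, 0] -> [-30, -6, -52, -16, -49, -48, -35, -31, -5] -> [-210, -42, -364, -112, -343, -336, -245, -217, -35] -> [-210, -42, -364, -112, -343, -336, -245, -217, -35] -> [-209, -41, -363, -111, -342, -335, -244, -216, -34]
  [-45, -5, 34] -> [-50, -10, 29] -> [-350, -70, 203] -> [-350, -70] -> [-349, -69]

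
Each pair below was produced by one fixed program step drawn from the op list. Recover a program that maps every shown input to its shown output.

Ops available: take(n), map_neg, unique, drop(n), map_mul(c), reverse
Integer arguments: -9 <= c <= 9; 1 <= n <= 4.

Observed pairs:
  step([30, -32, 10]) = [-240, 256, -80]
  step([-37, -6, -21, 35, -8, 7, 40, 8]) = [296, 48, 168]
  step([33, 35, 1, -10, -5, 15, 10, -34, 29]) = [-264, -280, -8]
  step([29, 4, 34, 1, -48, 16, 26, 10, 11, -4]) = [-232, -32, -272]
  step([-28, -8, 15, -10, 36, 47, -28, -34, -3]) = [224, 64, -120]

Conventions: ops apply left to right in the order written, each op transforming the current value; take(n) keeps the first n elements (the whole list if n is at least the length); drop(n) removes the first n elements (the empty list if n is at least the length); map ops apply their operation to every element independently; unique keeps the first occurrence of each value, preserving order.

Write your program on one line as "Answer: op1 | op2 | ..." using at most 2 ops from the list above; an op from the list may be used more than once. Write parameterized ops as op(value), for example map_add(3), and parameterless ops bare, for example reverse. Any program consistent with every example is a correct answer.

map_mul(-8) | take(3)

Check, running the answer program on each example:
  [30, -32, 10] -> [-240, 256, -80] -> [-240, 256, -80]
  [-37, -6, -21, 35, -8, 7, 40, 8] -> [296, 48, 168, -280, 64, -56, -320, -64] -> [296, 48, 168]
  [33, 35, 1, -10, -5, 15, 10, -34, 29] -> [-264, -280, -8, 80, 40, -120, -80, 272, -232] -> [-264, -280, -8]
  [29, 4, 34, 1, -48, 16, 26, 10, 11, -4] -> [-232, -32, -272, -8, 384, -128, -208, -80, -88, 32] -> [-232, -32, -272]
  [-28, -8, 15, -10, 36, 47, -28, -34, -3] -> [224, 64, -120, 80, -288, -376, 224, 272, 24] -> [224, 64, -120]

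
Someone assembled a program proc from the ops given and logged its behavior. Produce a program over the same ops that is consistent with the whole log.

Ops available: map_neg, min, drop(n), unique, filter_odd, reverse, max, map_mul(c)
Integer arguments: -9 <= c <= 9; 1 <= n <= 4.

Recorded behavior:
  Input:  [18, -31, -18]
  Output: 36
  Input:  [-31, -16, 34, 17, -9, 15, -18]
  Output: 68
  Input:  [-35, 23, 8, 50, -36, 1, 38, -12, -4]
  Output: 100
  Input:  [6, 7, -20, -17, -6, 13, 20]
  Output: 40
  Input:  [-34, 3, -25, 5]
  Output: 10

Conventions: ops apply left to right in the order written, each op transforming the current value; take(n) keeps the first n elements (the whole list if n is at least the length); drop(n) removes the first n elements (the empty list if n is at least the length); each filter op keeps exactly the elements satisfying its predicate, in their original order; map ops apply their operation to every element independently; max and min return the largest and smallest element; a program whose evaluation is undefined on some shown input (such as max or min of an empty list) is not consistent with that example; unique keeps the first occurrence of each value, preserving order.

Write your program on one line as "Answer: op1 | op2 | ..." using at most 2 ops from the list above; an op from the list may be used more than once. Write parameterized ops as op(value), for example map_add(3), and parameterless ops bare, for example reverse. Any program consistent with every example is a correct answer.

map_mul(2) | max

Check, running the answer program on each example:
  [18, -31, -18] -> [36, -62, -36] -> 36
  [-31, -16, 34, 17, -9, 15, -18] -> [-62, -32, 68, 34, -18, 30, -36] -> 68
  [-35, 23, 8, 50, -36, 1, 38, -12, -4] -> [-70, 46, 16, 100, -72, 2, 76, -24, -8] -> 100
  [6, 7, -20, -17, -6, 13, 20] -> [12, 14, -40, -34, -12, 26, 40] -> 40
  [-34, 3, -25, 5] -> [-68, 6, -50, 10] -> 10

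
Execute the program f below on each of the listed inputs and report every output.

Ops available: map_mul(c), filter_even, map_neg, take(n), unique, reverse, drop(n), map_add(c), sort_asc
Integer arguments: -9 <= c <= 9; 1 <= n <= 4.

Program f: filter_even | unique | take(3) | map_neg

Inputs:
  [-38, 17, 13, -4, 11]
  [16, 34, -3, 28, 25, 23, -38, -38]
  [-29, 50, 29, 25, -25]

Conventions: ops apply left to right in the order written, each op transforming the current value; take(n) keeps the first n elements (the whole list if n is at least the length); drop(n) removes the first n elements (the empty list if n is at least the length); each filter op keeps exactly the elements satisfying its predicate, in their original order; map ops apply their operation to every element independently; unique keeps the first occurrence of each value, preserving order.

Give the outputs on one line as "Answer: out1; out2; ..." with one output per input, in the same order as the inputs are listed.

Execution, op by op:
  [-38, 17, 13, -4, 11] -> [-38, -4] -> [-38, -4] -> [-38, -4] -> [38, 4]
  [16, 34, -3, 28, 25, 23, -38, -38] -> [16, 34, 28, -38, -38] -> [16, 34, 28, -38] -> [16, 34, 28] -> [-16, -34, -28]
  [-29, 50, 29, 25, -25] -> [50] -> [50] -> [50] -> [-50]

[38, 4]; [-16, -34, -28]; [-50]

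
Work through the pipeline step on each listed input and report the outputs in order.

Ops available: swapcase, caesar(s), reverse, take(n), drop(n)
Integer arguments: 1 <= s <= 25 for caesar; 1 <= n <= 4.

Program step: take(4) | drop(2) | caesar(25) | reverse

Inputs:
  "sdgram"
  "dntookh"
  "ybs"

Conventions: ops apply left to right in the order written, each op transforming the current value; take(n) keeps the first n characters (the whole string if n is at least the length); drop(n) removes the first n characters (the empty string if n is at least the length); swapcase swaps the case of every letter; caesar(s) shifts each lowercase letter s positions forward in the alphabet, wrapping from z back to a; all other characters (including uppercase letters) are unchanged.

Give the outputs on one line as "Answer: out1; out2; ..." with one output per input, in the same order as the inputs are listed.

"qf"; "ns"; "r"

Execution, op by op:
  "sdgram" -> "sdgr" -> "gr" -> "fq" -> "qf"
  "dntookh" -> "dnto" -> "to" -> "sn" -> "ns"
  "ybs" -> "ybs" -> "s" -> "r" -> "r"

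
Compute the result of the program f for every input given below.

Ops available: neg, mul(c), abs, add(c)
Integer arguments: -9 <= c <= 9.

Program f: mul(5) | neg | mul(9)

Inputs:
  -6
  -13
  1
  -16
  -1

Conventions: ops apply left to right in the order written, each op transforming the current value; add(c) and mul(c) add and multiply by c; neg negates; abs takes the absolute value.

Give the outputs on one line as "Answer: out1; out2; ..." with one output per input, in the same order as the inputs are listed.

Execution, op by op:
  -6 -> -30 -> 30 -> 270
  -13 -> -65 -> 65 -> 585
  1 -> 5 -> -5 -> -45
  -16 -> -80 -> 80 -> 720
  -1 -> -5 -> 5 -> 45

270; 585; -45; 720; 45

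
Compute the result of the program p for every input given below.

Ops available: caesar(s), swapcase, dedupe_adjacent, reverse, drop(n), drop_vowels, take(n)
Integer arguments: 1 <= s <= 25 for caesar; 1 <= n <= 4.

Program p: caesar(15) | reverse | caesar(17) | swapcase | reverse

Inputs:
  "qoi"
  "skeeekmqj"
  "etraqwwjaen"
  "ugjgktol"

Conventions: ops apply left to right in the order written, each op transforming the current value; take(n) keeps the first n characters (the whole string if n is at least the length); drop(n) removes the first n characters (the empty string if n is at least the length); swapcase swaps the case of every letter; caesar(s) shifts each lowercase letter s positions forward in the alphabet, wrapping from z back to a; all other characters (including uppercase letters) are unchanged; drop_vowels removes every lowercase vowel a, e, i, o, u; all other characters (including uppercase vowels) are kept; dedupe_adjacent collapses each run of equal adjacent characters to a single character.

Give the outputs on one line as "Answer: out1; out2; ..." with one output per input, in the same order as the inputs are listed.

"WUO"; "YQKKKQSWP"; "KZXGWCCPGKT"; "AMPMQZUR"

Execution, op by op:
  "qoi" -> "fdx" -> "xdf" -> "ouw" -> "OUW" -> "WUO"
  "skeeekmqj" -> "hztttzbfy" -> "yfbztttzh" -> "pwsqkkkqy" -> "PWSQKKKQY" -> "YQKKKQSWP"
  "etraqwwjaen" -> "tigpfllyptc" -> "ctpyllfpgit" -> "tkgpccwgxzk" -> "TKGPCCWGXZK" -> "KZXGWCCPGKT"
  "ugjgktol" -> "jvyvzida" -> "adizvyvj" -> "ruzqmpma" -> "RUZQMPMA" -> "AMPMQZUR"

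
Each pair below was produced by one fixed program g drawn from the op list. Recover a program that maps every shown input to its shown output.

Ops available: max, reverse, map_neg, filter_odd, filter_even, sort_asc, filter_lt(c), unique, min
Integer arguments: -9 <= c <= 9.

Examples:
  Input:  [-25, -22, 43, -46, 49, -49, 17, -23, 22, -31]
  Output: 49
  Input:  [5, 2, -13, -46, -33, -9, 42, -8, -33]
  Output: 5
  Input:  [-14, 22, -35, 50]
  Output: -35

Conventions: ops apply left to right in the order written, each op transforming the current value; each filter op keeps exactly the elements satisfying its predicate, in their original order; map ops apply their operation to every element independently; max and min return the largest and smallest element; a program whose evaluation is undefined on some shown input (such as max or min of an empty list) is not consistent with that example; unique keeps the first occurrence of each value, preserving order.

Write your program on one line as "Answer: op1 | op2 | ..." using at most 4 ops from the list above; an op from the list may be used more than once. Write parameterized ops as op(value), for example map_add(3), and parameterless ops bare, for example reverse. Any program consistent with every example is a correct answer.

reverse | filter_odd | max

Check, running the answer program on each example:
  [-25, -22, 43, -46, 49, -49, 17, -23, 22, -31] -> [-31, 22, -23, 17, -49, 49, -46, 43, -22, -25] -> [-31, -23, 17, -49, 49, 43, -25] -> 49
  [5, 2, -13, -46, -33, -9, 42, -8, -33] -> [-33, -8, 42, -9, -33, -46, -13, 2, 5] -> [-33, -9, -33, -13, 5] -> 5
  [-14, 22, -35, 50] -> [50, -35, 22, -14] -> [-35] -> -35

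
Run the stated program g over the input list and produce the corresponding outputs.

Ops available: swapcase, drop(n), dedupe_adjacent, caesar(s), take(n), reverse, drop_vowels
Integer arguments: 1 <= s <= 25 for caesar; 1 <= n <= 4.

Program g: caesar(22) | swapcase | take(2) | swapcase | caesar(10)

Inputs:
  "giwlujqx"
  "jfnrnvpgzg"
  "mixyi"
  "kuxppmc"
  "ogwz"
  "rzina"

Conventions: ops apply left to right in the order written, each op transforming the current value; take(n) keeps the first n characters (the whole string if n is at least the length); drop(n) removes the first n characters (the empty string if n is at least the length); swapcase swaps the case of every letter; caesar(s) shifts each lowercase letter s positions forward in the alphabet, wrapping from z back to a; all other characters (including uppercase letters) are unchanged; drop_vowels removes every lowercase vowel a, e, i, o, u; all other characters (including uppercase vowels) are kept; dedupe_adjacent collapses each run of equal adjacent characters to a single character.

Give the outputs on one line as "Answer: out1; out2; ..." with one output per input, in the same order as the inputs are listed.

Execution, op by op:
  "giwlujqx" -> "ceshqfmt" -> "CESHQFMT" -> "CE" -> "ce" -> "mo"
  "jfnrnvpgzg" -> "fbjnjrlcvc" -> "FBJNJRLCVC" -> "FB" -> "fb" -> "pl"
  "mixyi" -> "ietue" -> "IETUE" -> "IE" -> "ie" -> "so"
  "kuxppmc" -> "gqtlliy" -> "GQTLLIY" -> "GQ" -> "gq" -> "qa"
  "ogwz" -> "kcsv" -> "KCSV" -> "KC" -> "kc" -> "um"
  "rzina" -> "nvejw" -> "NVEJW" -> "NV" -> "nv" -> "xf"

"mo"; "pl"; "so"; "qa"; "um"; "xf"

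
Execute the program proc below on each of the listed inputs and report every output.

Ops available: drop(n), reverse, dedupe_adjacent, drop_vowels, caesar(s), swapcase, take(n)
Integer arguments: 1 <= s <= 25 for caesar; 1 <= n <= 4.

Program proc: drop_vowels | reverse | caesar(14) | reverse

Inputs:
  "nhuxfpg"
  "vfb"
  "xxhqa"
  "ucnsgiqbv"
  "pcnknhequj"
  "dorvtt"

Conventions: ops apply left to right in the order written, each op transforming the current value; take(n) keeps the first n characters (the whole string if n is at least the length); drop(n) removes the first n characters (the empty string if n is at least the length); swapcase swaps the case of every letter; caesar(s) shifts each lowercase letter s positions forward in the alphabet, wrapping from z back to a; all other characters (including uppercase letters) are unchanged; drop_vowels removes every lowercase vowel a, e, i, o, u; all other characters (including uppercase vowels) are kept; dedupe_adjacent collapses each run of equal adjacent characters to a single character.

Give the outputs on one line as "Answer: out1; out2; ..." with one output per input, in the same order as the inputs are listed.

"bvltdu"; "jtp"; "llve"; "qbguepj"; "dqbybvex"; "rfjhh"

Execution, op by op:
  "nhuxfpg" -> "nhxfpg" -> "gpfxhn" -> "udtlvb" -> "bvltdu"
  "vfb" -> "vfb" -> "bfv" -> "ptj" -> "jtp"
  "xxhqa" -> "xxhq" -> "qhxx" -> "evll" -> "llve"
  "ucnsgiqbv" -> "cnsgqbv" -> "vbqgsnc" -> "jpeugbq" -> "qbguepj"
  "pcnknhequj" -> "pcnknhqj" -> "jqhnkncp" -> "xevbybqd" -> "dqbybvex"
  "dorvtt" -> "drvtt" -> "ttvrd" -> "hhjfr" -> "rfjhh"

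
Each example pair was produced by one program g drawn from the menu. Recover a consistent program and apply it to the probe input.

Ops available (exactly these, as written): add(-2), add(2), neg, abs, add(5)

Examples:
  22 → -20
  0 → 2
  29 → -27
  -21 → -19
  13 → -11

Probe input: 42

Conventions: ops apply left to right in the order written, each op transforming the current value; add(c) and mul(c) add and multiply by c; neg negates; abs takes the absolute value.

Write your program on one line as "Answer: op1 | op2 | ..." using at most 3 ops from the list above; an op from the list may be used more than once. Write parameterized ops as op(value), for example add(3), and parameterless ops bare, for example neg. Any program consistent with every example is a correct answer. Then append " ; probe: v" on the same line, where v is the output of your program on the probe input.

abs | add(-2) | neg ; probe: -40

Check, running the answer program on each example:
  22 -> 22 -> 20 -> -20
  0 -> 0 -> -2 -> 2
  29 -> 29 -> 27 -> -27
  -21 -> 21 -> 19 -> -19
  13 -> 13 -> 11 -> -11
  probe: 42 -> 42 -> 40 -> -40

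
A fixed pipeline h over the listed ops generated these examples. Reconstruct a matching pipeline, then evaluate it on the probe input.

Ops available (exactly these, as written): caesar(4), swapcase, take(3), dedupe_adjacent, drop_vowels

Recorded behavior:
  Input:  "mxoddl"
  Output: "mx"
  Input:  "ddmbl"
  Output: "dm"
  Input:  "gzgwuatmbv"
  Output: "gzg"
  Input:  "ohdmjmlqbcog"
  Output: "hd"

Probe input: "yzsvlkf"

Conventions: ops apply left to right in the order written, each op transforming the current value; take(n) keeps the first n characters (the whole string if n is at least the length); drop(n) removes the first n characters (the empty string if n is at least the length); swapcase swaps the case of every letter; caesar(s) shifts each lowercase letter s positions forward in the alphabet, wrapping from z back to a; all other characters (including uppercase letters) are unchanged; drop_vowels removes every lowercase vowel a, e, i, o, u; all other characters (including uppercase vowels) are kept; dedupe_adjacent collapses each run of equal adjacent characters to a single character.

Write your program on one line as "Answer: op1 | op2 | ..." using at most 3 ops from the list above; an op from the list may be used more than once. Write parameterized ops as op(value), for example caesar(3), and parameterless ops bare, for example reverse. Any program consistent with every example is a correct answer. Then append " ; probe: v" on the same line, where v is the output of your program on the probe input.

take(3) | drop_vowels | dedupe_adjacent ; probe: "yzs"

Check, running the answer program on each example:
  "mxoddl" -> "mxo" -> "mx" -> "mx"
  "ddmbl" -> "ddm" -> "ddm" -> "dm"
  "gzgwuatmbv" -> "gzg" -> "gzg" -> "gzg"
  "ohdmjmlqbcog" -> "ohd" -> "hd" -> "hd"
  probe: "yzsvlkf" -> "yzs" -> "yzs" -> "yzs"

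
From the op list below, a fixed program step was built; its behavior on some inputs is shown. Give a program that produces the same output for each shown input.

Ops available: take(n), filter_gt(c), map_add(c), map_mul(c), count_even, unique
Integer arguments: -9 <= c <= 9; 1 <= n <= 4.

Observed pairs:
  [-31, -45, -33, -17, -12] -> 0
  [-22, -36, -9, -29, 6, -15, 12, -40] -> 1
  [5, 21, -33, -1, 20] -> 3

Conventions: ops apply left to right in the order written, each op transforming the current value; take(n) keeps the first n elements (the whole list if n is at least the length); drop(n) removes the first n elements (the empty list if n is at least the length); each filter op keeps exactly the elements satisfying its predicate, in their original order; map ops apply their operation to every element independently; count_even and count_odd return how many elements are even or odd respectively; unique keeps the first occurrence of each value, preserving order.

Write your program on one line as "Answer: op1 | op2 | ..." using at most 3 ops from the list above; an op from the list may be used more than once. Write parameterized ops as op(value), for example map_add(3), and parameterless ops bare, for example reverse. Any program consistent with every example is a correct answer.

map_add(3) | filter_gt(-9) | count_even

Check, running the answer program on each example:
  [-31, -45, -33, -17, -12] -> [-28, -42, -30, -14, -9] -> [] -> 0
  [-22, -36, -9, -29, 6, -15, 12, -40] -> [-19, -33, -6, -26, 9, -12, 15, -37] -> [-6, 9, 15] -> 1
  [5, 21, -33, -1, 20] -> [8, 24, -30, 2, 23] -> [8, 24, 2, 23] -> 3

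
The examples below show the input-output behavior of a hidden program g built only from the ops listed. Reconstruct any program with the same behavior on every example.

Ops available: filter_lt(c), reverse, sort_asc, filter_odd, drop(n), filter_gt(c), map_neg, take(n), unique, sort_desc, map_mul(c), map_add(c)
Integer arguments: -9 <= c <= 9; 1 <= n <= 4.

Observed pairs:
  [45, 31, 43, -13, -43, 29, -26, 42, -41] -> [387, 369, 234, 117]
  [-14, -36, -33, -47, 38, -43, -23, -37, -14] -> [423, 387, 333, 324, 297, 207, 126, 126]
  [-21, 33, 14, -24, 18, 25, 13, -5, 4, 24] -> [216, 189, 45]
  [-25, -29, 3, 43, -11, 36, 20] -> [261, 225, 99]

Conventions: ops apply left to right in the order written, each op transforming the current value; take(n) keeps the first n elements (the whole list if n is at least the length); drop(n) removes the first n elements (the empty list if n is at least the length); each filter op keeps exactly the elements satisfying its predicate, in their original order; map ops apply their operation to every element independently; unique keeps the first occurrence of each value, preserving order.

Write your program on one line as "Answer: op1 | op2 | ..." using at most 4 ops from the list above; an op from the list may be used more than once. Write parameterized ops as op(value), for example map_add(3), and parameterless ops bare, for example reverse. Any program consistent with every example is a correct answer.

map_mul(-9) | sort_desc | filter_gt(7)

Check, running the answer program on each example:
  [45, 31, 43, -13, -43, 29, -26, 42, -41] -> [-405, -279, -387, 117, 387, -261, 234, -378, 369] -> [387, 369, 234, 117, -261, -279, -378, -387, -405] -> [387, 369, 234, 117]
  [-14, -36, -33, -47, 38, -43, -23, -37, -14] -> [126, 324, 297, 423, -342, 387, 207, 333, 126] -> [423, 387, 333, 324, 297, 207, 126, 126, -342] -> [423, 387, 333, 324, 297, 207, 126, 126]
  [-21, 33, 14, -24, 18, 25, 13, -5, 4, 24] -> [189, -297, -126, 216, -162, -225, -117, 45, -36, -216] -> [216, 189, 45, -36, -117, -126, -162, -216, -225, -297] -> [216, 189, 45]
  [-25, -29, 3, 43, -11, 36, 20] -> [225, 261, -27, -387, 99, -324, -180] -> [261, 225, 99, -27, -180, -324, -387] -> [261, 225, 99]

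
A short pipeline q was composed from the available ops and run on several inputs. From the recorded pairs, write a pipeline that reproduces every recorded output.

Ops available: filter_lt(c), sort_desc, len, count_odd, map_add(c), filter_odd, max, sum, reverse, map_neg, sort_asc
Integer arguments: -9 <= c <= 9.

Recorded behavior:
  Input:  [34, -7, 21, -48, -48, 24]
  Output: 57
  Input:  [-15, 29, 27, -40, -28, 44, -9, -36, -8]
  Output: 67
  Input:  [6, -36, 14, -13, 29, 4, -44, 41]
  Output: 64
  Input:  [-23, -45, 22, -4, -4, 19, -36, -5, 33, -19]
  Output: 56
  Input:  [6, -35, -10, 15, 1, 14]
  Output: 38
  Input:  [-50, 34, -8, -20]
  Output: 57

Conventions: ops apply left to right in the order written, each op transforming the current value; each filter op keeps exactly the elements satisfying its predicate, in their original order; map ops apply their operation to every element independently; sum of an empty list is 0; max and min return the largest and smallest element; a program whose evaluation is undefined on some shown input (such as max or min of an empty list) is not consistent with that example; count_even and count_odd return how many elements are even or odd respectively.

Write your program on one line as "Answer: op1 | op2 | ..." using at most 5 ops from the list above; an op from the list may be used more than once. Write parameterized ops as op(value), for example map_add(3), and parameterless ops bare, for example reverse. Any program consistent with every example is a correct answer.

map_add(8) | map_add(6) | map_add(9) | sort_desc | max

Check, running the answer program on each example:
  [34, -7, 21, -48, -48, 24] -> [42, 1, 29, -40, -40, 32] -> [48, 7, 35, -34, -34, 38] -> [57, 16, 44, -25, -25, 47] -> [57, 47, 44, 16, -25, -25] -> 57
  [-15, 29, 27, -40, -28, 44, -9, -36, -8] -> [-7, 37, 35, -32, -20, 52, -1, -28, 0] -> [-1, 43, 41, -26, -14, 58, 5, -22, 6] -> [8, 52, 50, -17, -5, 67, 14, -13, 15] -> [67, 52, 50, 15, 14, 8, -5, -13, -17] -> 67
  [6, -36, 14, -13, 29, 4, -44, 41] -> [14, -28, 22, -5, 37, 12, -36, 49] -> [20, -22, 28, 1, 43, 18, -30, 55] -> [29, -13, 37, 10, 52, 27, -21, 64] -> [64, 52, 37, 29, 27, 10, -13, -21] -> 64
  [-23, -45, 22, -4, -4, 19, -36, -5, 33, -19] -> [-15, -37, 30, 4, 4, 27, -28, 3, 41, -11] -> [-9, -31, 36, 10, 10, 33, -22, 9, 47, -5] -> [0, -22, 45, 19, 19, 42, -13, 18, 56, 4] -> [56, 45, 42, 19, 19, 18, 4, 0, -13, -22] -> 56
  [6, -35, -10, 15, 1, 14] -> [14, -27, -2, 23, 9, 22] -> [20, -21, 4, 29, 15, 28] -> [29, -12, 13, 38, 24, 37] -> [38, 37, 29, 24, 13, -12] -> 38
  [-50, 34, -8, -20] -> [-42, 42, 0, -12] -> [-36, 48, 6, -6] -> [-27, 57, 15, 3] -> [57, 15, 3, -27] -> 57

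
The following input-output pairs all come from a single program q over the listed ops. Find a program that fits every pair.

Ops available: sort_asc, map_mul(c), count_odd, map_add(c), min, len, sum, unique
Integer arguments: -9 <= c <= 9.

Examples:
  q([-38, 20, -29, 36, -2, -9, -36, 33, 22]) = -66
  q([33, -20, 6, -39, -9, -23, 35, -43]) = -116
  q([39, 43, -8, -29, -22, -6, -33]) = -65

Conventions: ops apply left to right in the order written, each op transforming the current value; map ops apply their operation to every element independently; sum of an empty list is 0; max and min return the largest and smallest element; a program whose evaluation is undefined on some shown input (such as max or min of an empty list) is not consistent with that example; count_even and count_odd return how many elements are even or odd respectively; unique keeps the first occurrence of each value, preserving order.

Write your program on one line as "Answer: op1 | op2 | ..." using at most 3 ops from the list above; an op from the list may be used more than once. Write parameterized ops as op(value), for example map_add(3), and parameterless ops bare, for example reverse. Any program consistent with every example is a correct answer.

sort_asc | map_add(-7) | sum

Check, running the answer program on each example:
  [-38, 20, -29, 36, -2, -9, -36, 33, 22] -> [-38, -36, -29, -9, -2, 20, 22, 33, 36] -> [-45, -43, -36, -16, -9, 13, 15, 26, 29] -> -66
  [33, -20, 6, -39, -9, -23, 35, -43] -> [-43, -39, -23, -20, -9, 6, 33, 35] -> [-50, -46, -30, -27, -16, -1, 26, 28] -> -116
  [39, 43, -8, -29, -22, -6, -33] -> [-33, -29, -22, -8, -6, 39, 43] -> [-40, -36, -29, -15, -13, 32, 36] -> -65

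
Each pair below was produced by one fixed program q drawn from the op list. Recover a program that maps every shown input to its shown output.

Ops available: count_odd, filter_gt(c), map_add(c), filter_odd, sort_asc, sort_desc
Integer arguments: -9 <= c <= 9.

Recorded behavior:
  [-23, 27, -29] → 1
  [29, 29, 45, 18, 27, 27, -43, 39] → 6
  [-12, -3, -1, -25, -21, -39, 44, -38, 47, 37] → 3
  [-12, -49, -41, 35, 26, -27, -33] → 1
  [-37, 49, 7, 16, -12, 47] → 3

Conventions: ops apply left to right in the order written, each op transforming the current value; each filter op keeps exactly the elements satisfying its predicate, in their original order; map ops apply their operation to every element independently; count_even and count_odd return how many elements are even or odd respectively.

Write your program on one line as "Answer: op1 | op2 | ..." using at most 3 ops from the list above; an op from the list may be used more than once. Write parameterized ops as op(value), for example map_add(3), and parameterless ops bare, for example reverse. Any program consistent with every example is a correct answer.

sort_asc | filter_gt(-3) | count_odd

Check, running the answer program on each example:
  [-23, 27, -29] -> [-29, -23, 27] -> [27] -> 1
  [29, 29, 45, 18, 27, 27, -43, 39] -> [-43, 18, 27, 27, 29, 29, 39, 45] -> [18, 27, 27, 29, 29, 39, 45] -> 6
  [-12, -3, -1, -25, -21, -39, 44, -38, 47, 37] -> [-39, -38, -25, -21, -12, -3, -1, 37, 44, 47] -> [-1, 37, 44, 47] -> 3
  [-12, -49, -41, 35, 26, -27, -33] -> [-49, -41, -33, -27, -12, 26, 35] -> [26, 35] -> 1
  [-37, 49, 7, 16, -12, 47] -> [-37, -12, 7, 16, 47, 49] -> [7, 16, 47, 49] -> 3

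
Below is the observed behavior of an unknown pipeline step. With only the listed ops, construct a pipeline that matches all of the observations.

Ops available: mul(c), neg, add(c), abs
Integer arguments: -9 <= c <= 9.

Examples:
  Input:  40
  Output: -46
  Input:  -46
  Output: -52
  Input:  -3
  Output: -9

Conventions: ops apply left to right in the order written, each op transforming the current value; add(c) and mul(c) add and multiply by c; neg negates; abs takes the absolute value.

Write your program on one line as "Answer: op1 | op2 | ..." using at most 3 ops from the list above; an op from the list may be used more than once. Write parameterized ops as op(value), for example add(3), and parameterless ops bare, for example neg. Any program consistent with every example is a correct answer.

abs | neg | add(-6)

Check, running the answer program on each example:
  40 -> 40 -> -40 -> -46
  -46 -> 46 -> -46 -> -52
  -3 -> 3 -> -3 -> -9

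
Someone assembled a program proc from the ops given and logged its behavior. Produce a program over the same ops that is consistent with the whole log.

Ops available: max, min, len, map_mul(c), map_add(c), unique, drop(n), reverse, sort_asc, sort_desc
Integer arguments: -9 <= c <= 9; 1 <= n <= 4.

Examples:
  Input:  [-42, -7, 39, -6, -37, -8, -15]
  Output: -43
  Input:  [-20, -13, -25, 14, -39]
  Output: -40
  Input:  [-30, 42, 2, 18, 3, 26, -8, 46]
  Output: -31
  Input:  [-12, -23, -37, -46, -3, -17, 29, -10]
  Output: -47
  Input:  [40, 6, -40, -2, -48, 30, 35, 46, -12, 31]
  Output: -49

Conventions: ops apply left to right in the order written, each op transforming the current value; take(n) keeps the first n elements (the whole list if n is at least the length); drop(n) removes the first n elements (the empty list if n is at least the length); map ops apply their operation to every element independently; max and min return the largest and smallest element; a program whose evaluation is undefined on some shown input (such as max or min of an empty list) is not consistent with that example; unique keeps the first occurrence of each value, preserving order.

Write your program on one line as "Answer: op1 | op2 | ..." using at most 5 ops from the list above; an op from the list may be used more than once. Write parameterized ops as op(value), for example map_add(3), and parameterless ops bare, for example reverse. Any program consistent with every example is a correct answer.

map_add(-8) | sort_desc | map_add(7) | min

Check, running the answer program on each example:
  [-42, -7, 39, -6, -37, -8, -15] -> [-50, -15, 31, -14, -45, -16, -23] -> [31, -14, -15, -16, -23, -45, -50] -> [38, -7, -8, -9, -16, -38, -43] -> -43
  [-20, -13, -25, 14, -39] -> [-28, -21, -33, 6, -47] -> [6, -21, -28, -33, -47] -> [13, -14, -21, -26, -40] -> -40
  [-30, 42, 2, 18, 3, 26, -8, 46] -> [-38, 34, -6, 10, -5, 18, -16, 38] -> [38, 34, 18, 10, -5, -6, -16, -38] -> [45, 41, 25, 17, 2, 1, -9, -31] -> -31
  [-12, -23, -37, -46, -3, -17, 29, -10] -> [-20, -31, -45, -54, -11, -25, 21, -18] -> [21, -11, -18, -20, -25, -31, -45, -54] -> [28, -4, -11, -13, -18, -24, -38, -47] -> -47
  [40, 6, -40, -2, -48, 30, 35, 46, -12, 31] -> [32, -2, -48, -10, -56, 22, 27, 38, -20, 23] -> [38, 32, 27, 23, 22, -2, -10, -20, -48, -56] -> [45, 39, 34, 30, 29, 5, -3, -13, -41, -49] -> -49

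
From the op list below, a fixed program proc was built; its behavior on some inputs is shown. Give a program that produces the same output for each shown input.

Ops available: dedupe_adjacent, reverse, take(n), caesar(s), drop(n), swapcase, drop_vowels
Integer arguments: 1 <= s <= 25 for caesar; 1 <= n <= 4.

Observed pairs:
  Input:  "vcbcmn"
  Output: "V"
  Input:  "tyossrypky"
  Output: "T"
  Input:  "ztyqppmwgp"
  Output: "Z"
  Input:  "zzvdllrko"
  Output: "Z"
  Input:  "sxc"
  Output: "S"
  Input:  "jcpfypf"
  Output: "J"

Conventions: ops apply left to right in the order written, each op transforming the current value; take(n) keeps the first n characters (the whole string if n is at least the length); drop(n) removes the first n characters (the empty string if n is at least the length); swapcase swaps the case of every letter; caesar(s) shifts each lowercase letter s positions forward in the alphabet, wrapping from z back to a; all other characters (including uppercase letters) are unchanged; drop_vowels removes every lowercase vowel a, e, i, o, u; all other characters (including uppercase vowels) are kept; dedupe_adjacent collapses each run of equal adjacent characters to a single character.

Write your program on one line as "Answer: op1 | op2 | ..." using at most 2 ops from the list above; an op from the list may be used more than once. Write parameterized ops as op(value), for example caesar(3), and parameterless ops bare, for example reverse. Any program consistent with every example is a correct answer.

swapcase | take(1)

Check, running the answer program on each example:
  "vcbcmn" -> "VCBCMN" -> "V"
  "tyossrypky" -> "TYOSSRYPKY" -> "T"
  "ztyqppmwgp" -> "ZTYQPPMWGP" -> "Z"
  "zzvdllrko" -> "ZZVDLLRKO" -> "Z"
  "sxc" -> "SXC" -> "S"
  "jcpfypf" -> "JCPFYPF" -> "J"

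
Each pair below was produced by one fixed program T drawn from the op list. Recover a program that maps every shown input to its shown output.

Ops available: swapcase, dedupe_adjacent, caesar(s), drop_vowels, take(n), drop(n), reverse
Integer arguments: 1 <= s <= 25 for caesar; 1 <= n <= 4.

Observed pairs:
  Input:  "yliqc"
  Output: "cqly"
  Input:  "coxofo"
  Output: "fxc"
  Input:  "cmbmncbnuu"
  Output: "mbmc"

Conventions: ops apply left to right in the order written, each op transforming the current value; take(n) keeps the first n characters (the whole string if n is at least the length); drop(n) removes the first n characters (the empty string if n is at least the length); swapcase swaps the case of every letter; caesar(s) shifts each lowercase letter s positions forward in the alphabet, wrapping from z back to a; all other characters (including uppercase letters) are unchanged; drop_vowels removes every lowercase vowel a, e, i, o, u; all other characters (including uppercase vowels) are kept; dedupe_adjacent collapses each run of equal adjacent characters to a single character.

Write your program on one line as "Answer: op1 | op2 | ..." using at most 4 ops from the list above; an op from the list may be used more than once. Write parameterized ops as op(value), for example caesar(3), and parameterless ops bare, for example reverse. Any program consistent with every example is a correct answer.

drop_vowels | take(4) | reverse

Check, running the answer program on each example:
  "yliqc" -> "ylqc" -> "ylqc" -> "cqly"
  "coxofo" -> "cxf" -> "cxf" -> "fxc"
  "cmbmncbnuu" -> "cmbmncbn" -> "cmbm" -> "mbmc"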